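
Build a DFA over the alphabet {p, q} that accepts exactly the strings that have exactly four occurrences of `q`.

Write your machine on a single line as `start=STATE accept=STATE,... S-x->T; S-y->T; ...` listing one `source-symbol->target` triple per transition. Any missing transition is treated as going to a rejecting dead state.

start=s0; accept=s4; s0-p->s0; s0-q->s1; s1-p->s1; s1-q->s2; s2-p->s2; s2-q->s3; s3-p->s3; s3-q->s4; s4-p->s4; s4-q->s5; s5-p->s5; s5-q->s5

Only the number of `q`s matters, and only up to 5. Make a chain s0 → s1 → s2 → s3 → s4 → s5 advanced by each `q` (with s5 absorbing); every other symbol self-loops. The accepting set is {s4}.
6 states suffice.
        p   q  
>  s0   s0  s1 
   s1   s1  s2 
   s2   s2  s3 
   s3   s3  s4 
 * s4   s4  s5 
   s5   s5  s5 
(> = start, * = accepting)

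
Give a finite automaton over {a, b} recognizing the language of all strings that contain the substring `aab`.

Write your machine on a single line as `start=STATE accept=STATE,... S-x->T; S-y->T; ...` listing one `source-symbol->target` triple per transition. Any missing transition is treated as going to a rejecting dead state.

start=q0; accept=q3; q0-a->q1; q0-b->q0; q1-a->q2; q1-b->q0; q2-a->q2; q2-b->q3; q3-a->q3; q3-b->q3

States q0..q2 record the length of the longest prefix of `aab` that matches the current input suffix. Reaching q3 means `aab` has been seen, and we stay there forever. Accept from q3.
        a   b  
>  q0   q1  q0 
   q1   q2  q0 
   q2   q2  q3 
 * q3   q3  q3 
(> = start, * = accepting)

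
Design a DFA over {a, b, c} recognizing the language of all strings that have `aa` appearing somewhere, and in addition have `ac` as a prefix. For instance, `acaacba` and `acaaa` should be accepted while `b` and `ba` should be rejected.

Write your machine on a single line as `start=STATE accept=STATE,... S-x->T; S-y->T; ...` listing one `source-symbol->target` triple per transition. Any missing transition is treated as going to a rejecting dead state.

Build one automaton per condition and run them in lockstep. The first has 3 states tracking whether and how much of `aa` has been seen; the second has 4 states tracking whether the input so far still matches the prefix `ac`. A product state is a pair (one from each), accepting exactly when both do. Minimizing collapses redundant product states.
A 6-state machine:
        a   b   c  
>  S0   S1  S2  S2 
   S1   S2  S2  S3 
   S2   S2  S2  S2 
   S3   S4  S3  S3 
   S4   S5  S3  S3 
 * S5   S5  S5  S5 
(> = start, * = accepting)

start=S0; accept=S5; S0-a->S1; S0-b->S2; S0-c->S2; S1-a->S2; S1-b->S2; S1-c->S3; S2-a->S2; S2-b->S2; S2-c->S2; S3-a->S4; S3-b->S3; S3-c->S3; S4-a->S5; S4-b->S3; S4-c->S3; S5-a->S5; S5-b->S5; S5-c->S5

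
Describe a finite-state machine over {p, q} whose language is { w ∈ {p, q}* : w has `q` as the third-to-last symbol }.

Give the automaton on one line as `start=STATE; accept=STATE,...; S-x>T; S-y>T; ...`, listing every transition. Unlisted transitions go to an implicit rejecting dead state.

A DFA must remember the last 3 symbols (since which symbol is third-to-last isn't known until the input ends). Use one state per possible window of the last ≤3 symbols; accept from those whose window starts with `q`.
With 15 states:
          p    q  
>  S0     S1   S2 
   S1     S3   S4 
   S2     S5   S6 
   S3     S7   S8 
   S4     S9  S10 
   S5    S11  S12 
   S6    S13  S14 
   S7     S7   S8 
   S8     S9  S10 
   S9    S11  S12 
   S10   S13  S14 
 * S11    S7   S8 
 * S12    S9  S10 
 * S13   S11  S12 
 * S14   S13  S14 
(> = start, * = accepting)

start=S0; accept=S11,S12,S13,S14; S0-p>S1; S0-q>S2; S1-p>S3; S1-q>S4; S2-p>S5; S2-q>S6; S3-p>S7; S3-q>S8; S4-p>S9; S4-q>S10; S5-p>S11; S5-q>S12; S6-p>S13; S6-q>S14; S7-p>S7; S7-q>S8; S8-p>S9; S8-q>S10; S9-p>S11; S9-q>S12; S10-p>S13; S10-q>S14; S11-p>S7; S11-q>S8; S12-p>S9; S12-q>S10; S13-p>S11; S13-q>S12; S14-p>S13; S14-q>S14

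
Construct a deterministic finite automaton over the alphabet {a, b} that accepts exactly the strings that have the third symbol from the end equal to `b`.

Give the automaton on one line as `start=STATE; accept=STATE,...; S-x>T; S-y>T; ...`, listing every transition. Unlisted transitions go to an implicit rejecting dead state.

Because acceptance depends on a position counted from the end, the machine has to buffer the most recent 3 symbols. Make each state the string of the last up-to-3 symbols read; on input `x` shift the window left and append `x`. Accept when the buffered window has length 3 and begins with `b`.
With 15 states:
          a    b  
>  S0     S1   S2 
   S1     S3   S4 
   S2     S5   S6 
   S3     S7   S8 
   S4     S9  S10 
   S5    S11  S12 
   S6    S13  S14 
   S7     S7   S8 
   S8     S9  S10 
   S9    S11  S12 
   S10   S13  S14 
 * S11    S7   S8 
 * S12    S9  S10 
 * S13   S11  S12 
 * S14   S13  S14 
(> = start, * = accepting)

start=S0; accept=S11,S12,S13,S14; S0-a>S1; S0-b>S2; S1-a>S3; S1-b>S4; S2-a>S5; S2-b>S6; S3-a>S7; S3-b>S8; S4-a>S9; S4-b>S10; S5-a>S11; S5-b>S12; S6-a>S13; S6-b>S14; S7-a>S7; S7-b>S8; S8-a>S9; S8-b>S10; S9-a>S11; S9-b>S12; S10-a>S13; S10-b>S14; S11-a>S7; S11-b>S8; S12-a>S9; S12-b>S10; S13-a>S11; S13-b>S12; S14-a>S13; S14-b>S14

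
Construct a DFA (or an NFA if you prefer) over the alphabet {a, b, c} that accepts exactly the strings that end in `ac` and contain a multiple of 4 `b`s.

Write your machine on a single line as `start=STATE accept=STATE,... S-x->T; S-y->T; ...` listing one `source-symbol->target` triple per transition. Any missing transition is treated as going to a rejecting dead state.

start=S0; accept=S3; S0-a->S1; S0-b->S2; S0-c->S0; S1-a->S1; S1-b->S2; S1-c->S3; S2-a->S2; S2-b->S4; S2-c->S2; S3-a->S1; S3-b->S2; S3-c->S0; S4-a->S4; S4-b->S5; S4-c->S4; S5-a->S5; S5-b->S0; S5-c->S5

Run two small machines in parallel and take their product. The first has 3 states tracking how much of the suffix `ac` has currently been matched; the second has 4 states tracking the count of `b`s modulo 4. A product state is a pair (one from each), accepting exactly when both do. Equivalent product states are then merged.
With 6 states:
        a   b   c  
>  S0   S1  S2  S0 
   S1   S1  S2  S3 
   S2   S2  S4  S2 
 * S3   S1  S2  S0 
   S4   S4  S5  S4 
   S5   S5  S0  S5 
(> = start, * = accepting)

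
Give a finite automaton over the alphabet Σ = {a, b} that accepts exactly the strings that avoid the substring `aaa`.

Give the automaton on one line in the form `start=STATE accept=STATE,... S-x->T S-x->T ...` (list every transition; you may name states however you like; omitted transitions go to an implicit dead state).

Track partial matches of the forbidden pattern `aaa`. State q3 is a dead state reached once `aaa` has occurred; every other state accepts. q0 means no part of `aaa` is currently matched.
4 states suffice.
        a   b  
>* q0   q1  q0 
 * q1   q2  q0 
 * q2   q3  q0 
   q3   q3  q3 
(> = start, * = accepting)

start=q0 accept=q0,q1,q2 q0-a->q1 q0-b->q0 q1-a->q2 q1-b->q0 q2-a->q3 q2-b->q0 q3-a->q3 q3-b->q3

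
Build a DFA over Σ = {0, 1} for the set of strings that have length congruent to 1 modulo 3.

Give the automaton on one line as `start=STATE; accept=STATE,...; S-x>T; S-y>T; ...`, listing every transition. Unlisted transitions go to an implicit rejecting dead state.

start=q0; accept=q1; q0-0>q1; q0-1>q1; q1-0>q2; q1-1>q2; q2-0>q0; q2-1>q0

Count input length modulo 3: every symbol advances one step around the cycle q0 → q1 → q2 → q0. Accept at q1.
With 3 states:
        0   1  
>  q0   q1  q1 
 * q1   q2  q2 
   q2   q0  q0 
(> = start, * = accepting)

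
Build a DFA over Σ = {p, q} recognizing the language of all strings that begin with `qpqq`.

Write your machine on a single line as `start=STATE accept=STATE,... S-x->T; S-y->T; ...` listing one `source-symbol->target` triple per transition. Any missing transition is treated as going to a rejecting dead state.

start=S0; accept=S4; S0-p->S5; S0-q->S1; S1-p->S2; S1-q->S5; S2-p->S5; S2-q->S3; S3-p->S5; S3-q->S4; S4-p->S4; S4-q->S4; S5-p->S5; S5-q->S5

Walk along `qpqq` while the input agrees: from S0 take `q` to S1, and so on. Any deviation drops to the rejecting sink S5. Once S4 is reached the prefix is confirmed and every continuation is accepted.
6 states suffice.
        p   q  
>  S0   S5  S1 
   S1   S2  S5 
   S2   S5  S3 
   S3   S5  S4 
 * S4   S4  S4 
   S5   S5  S5 
(> = start, * = accepting)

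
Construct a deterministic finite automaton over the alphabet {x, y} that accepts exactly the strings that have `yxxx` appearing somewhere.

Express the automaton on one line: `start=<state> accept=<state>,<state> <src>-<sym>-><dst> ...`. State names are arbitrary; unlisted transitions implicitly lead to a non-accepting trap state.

start=A accept=E A-x->A A-y->B B-x->C B-y->B C-x->D C-y->B D-x->E D-y->B E-x->E E-y->E

States A..D record the length of the longest prefix of `yxxx` that matches the current input suffix. Reaching E means `yxxx` has been seen, and we stay there forever. Accept from E.
A 5-state machine:
       x  y 
>  A   A  B 
   B   C  B 
   C   D  B 
   D   E  B 
 * E   E  E 
(> = start, * = accepting)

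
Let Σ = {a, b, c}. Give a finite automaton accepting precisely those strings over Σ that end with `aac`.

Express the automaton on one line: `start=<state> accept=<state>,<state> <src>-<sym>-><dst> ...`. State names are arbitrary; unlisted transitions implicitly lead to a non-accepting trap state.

start=s0 accept=s3 s0-a->s1 s0-b->s0 s0-c->s0 s1-a->s2 s1-b->s0 s1-c->s0 s2-a->s2 s2-b->s0 s2-c->s3 s3-a->s1 s3-b->s0 s3-c->s0

Let each state record the length of the longest suffix of the input read so far that is also a prefix of `aac`. s1 means the last symbol is `a`; s2 means the last 2 symbols are `aa`; s3 means the last 3 symbols are `aac`. Accept only at s3, where the string currently ends in `aac`.
        a   b   c  
>  s0   s1  s0  s0 
   s1   s2  s0  s0 
   s2   s2  s0  s3 
 * s3   s1  s0  s0 
(> = start, * = accepting)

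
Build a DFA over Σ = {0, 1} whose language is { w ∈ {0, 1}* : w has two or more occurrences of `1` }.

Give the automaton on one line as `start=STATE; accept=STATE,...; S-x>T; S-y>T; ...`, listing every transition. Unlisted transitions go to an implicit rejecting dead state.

Count `1`s, saturating at 3: states A through C mean 0 through 2 `1`s seen; D means more than 2. Each `1` increments (capped at D); other symbols loop. Accept from {C, D}.
4 states suffice.
       0  1 
>  A   A  B 
   B   B  C 
 * C   C  D 
 * D   D  D 
(> = start, * = accepting)

start=A; accept=C,D; A-0>A; A-1>B; B-0>B; B-1>C; C-0>C; C-1>D; D-0>D; D-1>D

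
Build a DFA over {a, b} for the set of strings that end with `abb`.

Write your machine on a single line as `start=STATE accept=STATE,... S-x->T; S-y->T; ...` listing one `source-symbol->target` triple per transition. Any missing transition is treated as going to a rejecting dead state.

start=s0; accept=s3; s0-a->s1; s0-b->s0; s1-a->s1; s1-b->s2; s2-a->s1; s2-b->s3; s3-a->s1; s3-b->s0

Let each state record the length of the longest suffix of the input read so far that is also a prefix of `abb`. s1 means the last symbol is `a`; s2 means the last 2 symbols are `ab`; s3 means the last 3 symbols are `abb`. Accept only at s3, where the string currently ends in `abb`.
4 states suffice.
        a   b  
>  s0   s1  s0 
   s1   s1  s2 
   s2   s1  s3 
 * s3   s1  s0 
(> = start, * = accepting)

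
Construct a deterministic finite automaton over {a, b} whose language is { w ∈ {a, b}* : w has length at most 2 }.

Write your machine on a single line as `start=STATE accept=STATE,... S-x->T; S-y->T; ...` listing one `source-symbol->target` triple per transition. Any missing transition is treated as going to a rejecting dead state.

start=q0; accept=q0,q1,q2; q0-a->q1; q0-b->q1; q1-a->q2; q1-b->q2; q2-a->q3; q2-b->q3; q3-a->q3; q3-b->q3

We only need to distinguish lengths 0, 1, …, 2, and '>2'. Chain q0 → q1 → q2 → q3 on every symbol, with q3 looping. Accepting states: {q0, q1, q2}.
4 states suffice.
        a   b  
>* q0   q1  q1 
 * q1   q2  q2 
 * q2   q3  q3 
   q3   q3  q3 
(> = start, * = accepting)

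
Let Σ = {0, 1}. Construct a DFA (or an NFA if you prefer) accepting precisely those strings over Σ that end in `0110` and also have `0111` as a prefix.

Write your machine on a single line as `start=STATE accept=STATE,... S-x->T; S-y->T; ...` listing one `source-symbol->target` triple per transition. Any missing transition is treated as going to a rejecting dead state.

Build one automaton per condition and run them in lockstep. The first has 5 states tracking how much of the suffix `0110` has currently been matched; the second has 6 states tracking whether the input so far still matches the prefix `0111`. A product state is a pair (one from each), accepting exactly when both do.
14 states suffice.
          0    1  
>  S0     S1   S2 
   S1     S3   S4 
   S2     S3   S2 
   S3     S3   S5 
   S4     S3   S6 
   S5     S3   S7 
   S6     S8   S9 
   S7     S8   S2 
   S8     S3   S5 
   S9    S10   S9 
   S10   S10  S11 
   S11   S10  S12 
   S12   S13   S9 
 * S13   S10  S11 
(> = start, * = accepting)

start=S0; accept=S13; S0-0->S1; S0-1->S2; S1-0->S3; S1-1->S4; S2-0->S3; S2-1->S2; S3-0->S3; S3-1->S5; S4-0->S3; S4-1->S6; S5-0->S3; S5-1->S7; S6-0->S8; S6-1->S9; S7-0->S8; S7-1->S2; S8-0->S3; S8-1->S5; S9-0->S10; S9-1->S9; S10-0->S10; S10-1->S11; S11-0->S10; S11-1->S12; S12-0->S13; S12-1->S9; S13-0->S10; S13-1->S11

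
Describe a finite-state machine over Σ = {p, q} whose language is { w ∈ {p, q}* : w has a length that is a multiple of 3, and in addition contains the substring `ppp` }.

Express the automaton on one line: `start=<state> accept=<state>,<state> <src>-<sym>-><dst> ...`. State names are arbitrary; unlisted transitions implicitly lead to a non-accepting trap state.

Build one automaton per condition and run them in lockstep. The first has 3 states tracking the input length modulo 3; the second has 4 states tracking whether and how much of `ppp` has been seen. A product state is a pair (one from each), accepting exactly when both do.
With 12 states:
          p    q  
>  S0     S1   S2 
   S1     S3   S4 
   S2     S5   S4 
   S3     S6   S0 
   S4     S7   S0 
   S5     S8   S0 
 * S6     S9   S9 
   S7    S10   S2 
   S8     S9   S2 
   S9    S11  S11 
   S10   S11   S4 
   S11    S6   S6 
(> = start, * = accepting)

start=S0 accept=S6 S0-p->S1 S0-q->S2 S1-p->S3 S1-q->S4 S2-p->S5 S2-q->S4 S3-p->S6 S3-q->S0 S4-p->S7 S4-q->S0 S5-p->S8 S5-q->S0 S6-p->S9 S6-q->S9 S7-p->S10 S7-q->S2 S8-p->S9 S8-q->S2 S9-p->S11 S9-q->S11 S10-p->S11 S10-q->S4 S11-p->S6 S11-q->S6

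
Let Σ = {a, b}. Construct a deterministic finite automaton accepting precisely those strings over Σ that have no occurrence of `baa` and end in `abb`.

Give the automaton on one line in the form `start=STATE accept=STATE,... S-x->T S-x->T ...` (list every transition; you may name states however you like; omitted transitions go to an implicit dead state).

Handle the two conditions separately and then intersect. The first has 4 states tracking partial matches of the forbidden pattern `baa`; the second has 4 states tracking how much of the suffix `abb` has currently been matched. A product state is a pair (one from each), accepting exactly when both do.
With 10 states:
        a   b  
>  q0   q1  q2 
   q1   q1  q3 
   q2   q4  q2 
   q3   q4  q5 
   q4   q6  q3 
 * q5   q4  q2 
   q6   q6  q7 
   q7   q6  q8 
   q8   q6  q9 
   q9   q6  q9 
(> = start, * = accepting)

start=q0 accept=q5 q0-a->q1 q0-b->q2 q1-a->q1 q1-b->q3 q2-a->q4 q2-b->q2 q3-a->q4 q3-b->q5 q4-a->q6 q4-b->q3 q5-a->q4 q5-b->q2 q6-a->q6 q6-b->q7 q7-a->q6 q7-b->q8 q8-a->q6 q8-b->q9 q9-a->q6 q9-b->q9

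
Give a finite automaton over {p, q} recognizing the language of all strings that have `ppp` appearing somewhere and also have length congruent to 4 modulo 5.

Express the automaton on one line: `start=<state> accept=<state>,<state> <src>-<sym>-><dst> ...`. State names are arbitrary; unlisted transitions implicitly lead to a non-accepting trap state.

start=s0 accept=s10 s0-p->s1 s0-q->s2 s1-p->s3 s1-q->s4 s2-p->s5 s2-q->s4 s3-p->s6 s3-q->s7 s4-p->s8 s4-q->s7 s5-p->s9 s5-q->s7 s6-p->s10 s6-q->s10 s7-p->s11 s7-q->s12 s8-p->s13 s8-q->s12 s9-p->s10 s9-q->s12 s10-p->s14 s10-q->s14 s11-p->s15 s11-q->s0 s12-p->s16 s12-q->s0 s13-p->s14 s13-q->s0 s14-p->s17 s14-q->s17 s15-p->s17 s15-q->s2 s16-p->s18 s16-q->s2 s17-p->s19 s17-q->s19 s18-p->s19 s18-q->s4 s19-p->s6 s19-q->s6

Run two small machines in parallel and take their product. One (4 states) tracks whether and how much of `ppp` has been seen; the other (5 states) tracks the input length modulo 5. Each combined state is a pair, one component from each; accept when both components accept.
With 20 states:
          p    q  
>  s0     s1   s2 
   s1     s3   s4 
   s2     s5   s4 
   s3     s6   s7 
   s4     s8   s7 
   s5     s9   s7 
   s6    s10  s10 
   s7    s11  s12 
   s8    s13  s12 
   s9    s10  s12 
 * s10   s14  s14 
   s11   s15   s0 
   s12   s16   s0 
   s13   s14   s0 
   s14   s17  s17 
   s15   s17   s2 
   s16   s18   s2 
   s17   s19  s19 
   s18   s19   s4 
   s19    s6   s6 
(> = start, * = accepting)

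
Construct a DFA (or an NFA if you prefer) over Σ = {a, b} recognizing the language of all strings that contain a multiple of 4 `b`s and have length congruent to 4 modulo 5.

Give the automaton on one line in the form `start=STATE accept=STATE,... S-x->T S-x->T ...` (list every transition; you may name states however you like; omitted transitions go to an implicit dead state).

start=q0 accept=q10 q0-a->q1 q0-b->q2 q1-a->q3 q1-b->q4 q2-a->q4 q2-b->q5 q3-a->q6 q3-b->q7 q4-a->q7 q4-b->q8 q5-a->q8 q5-b->q9 q6-a->q10 q6-b->q11 q7-a->q11 q7-b->q12 q8-a->q12 q8-b->q13 q9-a->q13 q9-b->q10 q10-a->q0 q10-b->q14 q11-a->q14 q11-b->q15 q12-a->q15 q12-b->q16 q13-a->q16 q13-b->q0 q14-a->q2 q14-b->q17 q15-a->q17 q15-b->q18 q16-a->q18 q16-b->q1 q17-a->q5 q17-b->q19 q18-a->q19 q18-b->q3 q19-a->q9 q19-b->q6

Run two small machines in parallel and take their product. The first has 4 states tracking the count of `b`s modulo 4; the second has 5 states tracking the input length modulo 5. A product state is a pair (one from each), accepting exactly when both do.
20 states suffice.
          a    b  
>  q0     q1   q2 
   q1     q3   q4 
   q2     q4   q5 
   q3     q6   q7 
   q4     q7   q8 
   q5     q8   q9 
   q6    q10  q11 
   q7    q11  q12 
   q8    q12  q13 
   q9    q13  q10 
 * q10    q0  q14 
   q11   q14  q15 
   q12   q15  q16 
   q13   q16   q0 
   q14    q2  q17 
   q15   q17  q18 
   q16   q18   q1 
   q17    q5  q19 
   q18   q19   q3 
   q19    q9   q6 
(> = start, * = accepting)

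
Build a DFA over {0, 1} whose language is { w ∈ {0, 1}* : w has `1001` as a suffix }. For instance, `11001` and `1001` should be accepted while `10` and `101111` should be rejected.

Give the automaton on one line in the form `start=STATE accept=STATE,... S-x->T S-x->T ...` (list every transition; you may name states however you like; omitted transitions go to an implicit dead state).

start=A accept=E A-0->A A-1->B B-0->C B-1->B C-0->D C-1->B D-0->A D-1->E E-0->C E-1->B

Let each state record the length of the longest suffix of the input read so far that is also a prefix of `1001`. B means the last symbol is `1`; C means the last 2 symbols are `10`; D means the last 3 symbols are `100`; E means the last 4 symbols are `1001`. Accept only at E, where the string currently ends in `1001`.
With 5 states:
       0  1 
>  A   A  B 
   B   C  B 
   C   D  B 
   D   A  E 
 * E   C  B 
(> = start, * = accepting)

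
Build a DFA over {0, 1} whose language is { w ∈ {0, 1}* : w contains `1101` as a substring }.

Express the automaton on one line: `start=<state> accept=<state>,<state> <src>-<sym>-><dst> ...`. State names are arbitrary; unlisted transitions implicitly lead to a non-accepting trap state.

start=A accept=E A-0->A A-1->B B-0->A B-1->C C-0->D C-1->C D-0->A D-1->E E-0->E E-1->E

Track how much of `1101` has been matched so far: state A is no progress, E is the absorbing accept state reached once `1101` has occurred. Intermediate states record partial matches; on a mismatch, fall back to the longest reusable overlap.
A 5-state machine:
       0  1 
>  A   A  B 
   B   A  C 
   C   D  C 
   D   A  E 
 * E   E  E 
(> = start, * = accepting)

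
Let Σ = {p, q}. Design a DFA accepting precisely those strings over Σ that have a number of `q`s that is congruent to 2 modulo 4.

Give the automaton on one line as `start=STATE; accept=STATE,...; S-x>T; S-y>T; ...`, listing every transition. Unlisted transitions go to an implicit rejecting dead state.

Keep the running count of `q`s modulo 4: each `q` advances along the cycle A → B → C → D → A while other symbols loop. Accept at C.
With 4 states:
       p  q 
>  A   A  B 
   B   B  C 
 * C   C  D 
   D   D  A 
(> = start, * = accepting)

start=A; accept=C; A-p>A; A-q>B; B-p>B; B-q>C; C-p>C; C-q>D; D-p>D; D-q>A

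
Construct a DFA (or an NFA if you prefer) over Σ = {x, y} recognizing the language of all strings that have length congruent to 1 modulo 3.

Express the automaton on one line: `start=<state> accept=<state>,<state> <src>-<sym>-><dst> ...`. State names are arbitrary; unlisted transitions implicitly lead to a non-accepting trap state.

Count input length modulo 3: every symbol advances one step around the cycle S0 → S1 → S2 → S0. Accept at S1.
With 3 states:
        x   y  
>  S0   S1  S1 
 * S1   S2  S2 
   S2   S0  S0 
(> = start, * = accepting)

start=S0 accept=S1 S0-x->S1 S0-y->S1 S1-x->S2 S1-y->S2 S2-x->S0 S2-y->S0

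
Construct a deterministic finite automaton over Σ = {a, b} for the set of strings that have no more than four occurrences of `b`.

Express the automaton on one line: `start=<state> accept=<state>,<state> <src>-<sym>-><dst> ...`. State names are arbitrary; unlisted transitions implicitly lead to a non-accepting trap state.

start=s0 accept=s0,s1,s2,s3,s4 s0-a->s0 s0-b->s1 s1-a->s1 s1-b->s2 s2-a->s2 s2-b->s3 s3-a->s3 s3-b->s4 s4-a->s4 s4-b->s5 s5-a->s5 s5-b->s5

Only the number of `b`s matters, and only up to 5. Make a chain s0 → s1 → s2 → s3 → s4 → s5 advanced by each `b` (with s5 absorbing); every other symbol self-loops. The accepting set is {s0, s1, s2, s3, s4}.
A 6-state machine:
        a   b  
>* s0   s0  s1 
 * s1   s1  s2 
 * s2   s2  s3 
 * s3   s3  s4 
 * s4   s4  s5 
   s5   s5  s5 
(> = start, * = accepting)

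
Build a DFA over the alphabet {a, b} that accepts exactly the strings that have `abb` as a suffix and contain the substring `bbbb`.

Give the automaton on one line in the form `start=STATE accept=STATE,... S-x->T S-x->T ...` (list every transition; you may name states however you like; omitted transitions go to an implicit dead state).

start=q0 accept=q10 q0-a->q1 q0-b->q2 q1-a->q1 q1-b->q3 q2-a->q1 q2-b->q4 q3-a->q1 q3-b->q5 q4-a->q1 q4-b->q6 q5-a->q1 q5-b->q6 q6-a->q1 q6-b->q7 q7-a->q8 q7-b->q7 q8-a->q8 q8-b->q9 q9-a->q8 q9-b->q10 q10-a->q8 q10-b->q7

Run two small machines in parallel and take their product. The first has 4 states tracking how much of the suffix `abb` has currently been matched; the second has 5 states tracking whether and how much of `bbbb` has been seen. A product state is a pair (one from each), accepting exactly when both do.
An 11-state machine:
          a    b  
>  q0     q1   q2 
   q1     q1   q3 
   q2     q1   q4 
   q3     q1   q5 
   q4     q1   q6 
   q5     q1   q6 
   q6     q1   q7 
   q7     q8   q7 
   q8     q8   q9 
   q9     q8  q10 
 * q10    q8   q7 
(> = start, * = accepting)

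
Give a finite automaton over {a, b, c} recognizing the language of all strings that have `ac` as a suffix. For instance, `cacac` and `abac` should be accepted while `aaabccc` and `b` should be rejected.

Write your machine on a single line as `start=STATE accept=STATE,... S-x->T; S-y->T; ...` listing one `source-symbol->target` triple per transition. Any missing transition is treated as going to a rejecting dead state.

start=s0; accept=s2; s0-a->s1; s0-b->s0; s0-c->s0; s1-a->s1; s1-b->s0; s1-c->s2; s2-a->s1; s2-b->s0; s2-c->s0

Remember how much of `ac` the current input suffix matches. State s0 means no match yet; s1 means the last symbol is `a`; s2 means the last 2 symbols are `ac`. Only s2 accepts. On a mismatch, fall back to the longest proper suffix that is still a prefix of `ac`.
        a   b   c  
>  s0   s1  s0  s0 
   s1   s1  s0  s2 
 * s2   s1  s0  s0 
(> = start, * = accepting)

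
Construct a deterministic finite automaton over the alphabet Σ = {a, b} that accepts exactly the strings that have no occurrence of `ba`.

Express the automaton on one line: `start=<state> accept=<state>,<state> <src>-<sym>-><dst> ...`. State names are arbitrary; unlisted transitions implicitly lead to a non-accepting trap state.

start=q0 accept=q0,q1 q0-a->q0 q0-b->q1 q1-a->q2 q1-b->q1 q2-a->q2 q2-b->q2

This is the complement of 'contains `ba`'. Use the same substring-matching states — q0 through q2 holding how much of `ba` has just been matched — but flip the accepting set: everything except the trap q2 accepts.
        a   b  
>* q0   q0  q1 
 * q1   q2  q1 
   q2   q2  q2 
(> = start, * = accepting)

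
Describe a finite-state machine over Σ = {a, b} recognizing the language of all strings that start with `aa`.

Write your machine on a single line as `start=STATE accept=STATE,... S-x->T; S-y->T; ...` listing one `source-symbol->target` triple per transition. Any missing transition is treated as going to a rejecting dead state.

start=q0; accept=q2; q0-a->q1; q0-b->q3; q1-a->q2; q1-b->q3; q2-a->q2; q2-b->q2; q3-a->q3; q3-b->q3

Check the first 2 symbols one by one: q0 through q1 record how many have matched `aa` so far; any wrong symbol goes to the dead state q3. After all 2 match we enter the accepting sink q2.
4 states suffice.
        a   b  
>  q0   q1  q3 
   q1   q2  q3 
 * q2   q2  q2 
   q3   q3  q3 
(> = start, * = accepting)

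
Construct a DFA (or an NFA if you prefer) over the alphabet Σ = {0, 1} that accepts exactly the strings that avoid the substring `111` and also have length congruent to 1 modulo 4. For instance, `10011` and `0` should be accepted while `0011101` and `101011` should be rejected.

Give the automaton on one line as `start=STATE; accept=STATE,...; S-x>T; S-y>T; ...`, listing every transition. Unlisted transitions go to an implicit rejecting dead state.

start=s0; accept=s1,s2,s12; s0-0>s1; s0-1>s2; s1-0>s3; s1-1>s4; s2-0>s3; s2-1>s5; s3-0>s6; s3-1>s7; s4-0>s6; s4-1>s8; s5-0>s6; s5-1>s9; s6-0>s0; s6-1>s10; s7-0>s0; s7-1>s11; s8-0>s0; s8-1>s9; s9-0>s9; s9-1>s9; s10-0>s1; s10-1>s12; s11-0>s1; s11-1>s9; s12-0>s3; s12-1>s9

Run two small machines in parallel and take their product. One (4 states) tracks partial matches of the forbidden pattern `111`; the other (4 states) tracks the input length modulo 4. Each combined state is a pair, one component from each; accept when both components accept. Equivalent product states are then merged.
          0    1  
>  s0     s1   s2 
 * s1     s3   s4 
 * s2     s3   s5 
   s3     s6   s7 
   s4     s6   s8 
   s5     s6   s9 
   s6     s0  s10 
   s7     s0  s11 
   s8     s0   s9 
   s9     s9   s9 
   s10    s1  s12 
   s11    s1   s9 
 * s12    s3   s9 
(> = start, * = accepting)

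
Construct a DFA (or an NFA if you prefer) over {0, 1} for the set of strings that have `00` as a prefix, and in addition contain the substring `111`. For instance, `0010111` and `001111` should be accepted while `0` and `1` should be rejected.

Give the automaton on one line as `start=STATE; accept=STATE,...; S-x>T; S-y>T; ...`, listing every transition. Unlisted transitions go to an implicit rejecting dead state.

Build one automaton per condition and run them in lockstep. The first has 4 states tracking whether the input so far still matches the prefix `00`; the second has 4 states tracking whether and how much of `111` has been seen. A product state is a pair (one from each), accepting exactly when both do. After merging equivalent states the machine shrinks.
With 7 states:
        0   1  
>  q0   q1  q2 
   q1   q3  q2 
   q2   q2  q2 
   q3   q3  q4 
   q4   q3  q5 
   q5   q3  q6 
 * q6   q6  q6 
(> = start, * = accepting)

start=q0; accept=q6; q0-0>q1; q0-1>q2; q1-0>q3; q1-1>q2; q2-0>q2; q2-1>q2; q3-0>q3; q3-1>q4; q4-0>q3; q4-1>q5; q5-0>q3; q5-1>q6; q6-0>q6; q6-1>q6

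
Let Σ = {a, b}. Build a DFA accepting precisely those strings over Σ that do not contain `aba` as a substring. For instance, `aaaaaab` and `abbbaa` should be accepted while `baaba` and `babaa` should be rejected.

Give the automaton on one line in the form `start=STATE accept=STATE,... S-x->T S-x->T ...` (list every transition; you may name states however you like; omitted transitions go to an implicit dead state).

Track partial matches of the forbidden pattern `aba`. State q3 is a dead state reached once `aba` has occurred; every other state accepts. q0 means no part of `aba` is currently matched.
4 states suffice.
        a   b  
>* q0   q1  q0 
 * q1   q1  q2 
 * q2   q3  q0 
   q3   q3  q3 
(> = start, * = accepting)

start=q0 accept=q0,q1,q2 q0-a->q1 q0-b->q0 q1-a->q1 q1-b->q2 q2-a->q3 q2-b->q0 q3-a->q3 q3-b->q3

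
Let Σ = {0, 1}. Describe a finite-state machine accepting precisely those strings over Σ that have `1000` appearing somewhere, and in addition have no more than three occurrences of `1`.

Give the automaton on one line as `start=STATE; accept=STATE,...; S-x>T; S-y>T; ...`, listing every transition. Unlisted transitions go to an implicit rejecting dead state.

start=q0; accept=q7,q11,q14; q0-0>q0; q0-1>q1; q1-0>q2; q1-1>q3; q2-0>q4; q2-1>q3; q3-0>q5; q3-1>q6; q4-0>q7; q4-1>q3; q5-0>q8; q5-1>q6; q6-0>q9; q6-1>q10; q7-0>q7; q7-1>q11; q8-0>q11; q8-1>q6; q9-0>q12; q9-1>q10; q10-0>q13; q10-1>q10; q11-0>q11; q11-1>q14; q12-0>q14; q12-1>q10; q13-0>q15; q13-1>q10; q14-0>q14; q14-1>q16; q15-0>q16; q15-1>q10; q16-0>q16; q16-1>q16

Run two small machines in parallel and take their product. One (5 states) tracks whether and how much of `1000` has been seen; the other (5 states) tracks the count of `1`s, saturating at 4. Each combined state is a pair, one component from each; accept when both components accept.
17 states suffice.
          0    1  
>  q0     q0   q1 
   q1     q2   q3 
   q2     q4   q3 
   q3     q5   q6 
   q4     q7   q3 
   q5     q8   q6 
   q6     q9  q10 
 * q7     q7  q11 
   q8    q11   q6 
   q9    q12  q10 
   q10   q13  q10 
 * q11   q11  q14 
   q12   q14  q10 
   q13   q15  q10 
 * q14   q14  q16 
   q15   q16  q10 
   q16   q16  q16 
(> = start, * = accepting)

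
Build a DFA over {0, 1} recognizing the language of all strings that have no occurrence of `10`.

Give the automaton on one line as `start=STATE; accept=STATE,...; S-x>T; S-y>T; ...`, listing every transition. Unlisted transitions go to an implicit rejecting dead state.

start=A; accept=A,B; A-0>A; A-1>B; B-0>C; B-1>B; C-0>C; C-1>C

This is the complement of 'contains `10`'. Use the same substring-matching states — A through C holding how much of `10` has just been matched — but flip the accepting set: everything except the trap C accepts.
With 3 states:
       0  1 
>* A   A  B 
 * B   C  B 
   C   C  C 
(> = start, * = accepting)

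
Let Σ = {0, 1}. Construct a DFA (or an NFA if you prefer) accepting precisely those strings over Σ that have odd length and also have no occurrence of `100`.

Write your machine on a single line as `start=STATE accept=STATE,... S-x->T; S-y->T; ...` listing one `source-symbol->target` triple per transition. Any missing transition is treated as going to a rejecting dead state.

start=A; accept=B,C,F; A-0->B; A-1->C; B-0->A; B-1->D; C-0->E; C-1->D; D-0->F; D-1->C; E-0->G; E-1->C; F-0->G; F-1->D; G-0->G; G-1->G

Run two small machines in parallel and take their product. One (2 states) tracks the input length modulo 2; the other (4 states) tracks partial matches of the forbidden pattern `100`. Each combined state is a pair, one component from each; accept when both components accept. Equivalent product states are then merged.
7 states suffice.
       0  1 
>  A   B  C 
 * B   A  D 
 * C   E  D 
   D   F  C 
   E   G  C 
 * F   G  D 
   G   G  G 
(> = start, * = accepting)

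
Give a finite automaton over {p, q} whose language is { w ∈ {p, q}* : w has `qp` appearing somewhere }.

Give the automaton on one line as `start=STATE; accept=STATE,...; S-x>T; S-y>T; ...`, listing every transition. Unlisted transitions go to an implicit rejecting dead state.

start=A; accept=C; A-p>A; A-q>B; B-p>C; B-q>B; C-p>C; C-q>C

Track how much of `qp` has been matched so far: state A is no progress, C is the absorbing accept state reached once `qp` has occurred. Intermediate states record partial matches; on a mismatch, fall back to the longest reusable overlap.
3 states suffice.
       p  q 
>  A   A  B 
   B   C  B 
 * C   C  C 
(> = start, * = accepting)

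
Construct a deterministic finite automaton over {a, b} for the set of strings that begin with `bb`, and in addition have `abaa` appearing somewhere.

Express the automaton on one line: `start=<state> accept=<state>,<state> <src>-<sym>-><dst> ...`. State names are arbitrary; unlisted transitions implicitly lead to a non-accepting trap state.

start=S0 accept=S7 S0-a->S1 S0-b->S2 S1-a->S1 S1-b->S1 S2-a->S1 S2-b->S3 S3-a->S4 S3-b->S3 S4-a->S4 S4-b->S5 S5-a->S6 S5-b->S3 S6-a->S7 S6-b->S5 S7-a->S7 S7-b->S7

Handle the two conditions separately and then intersect. One (4 states) tracks whether the input so far still matches the prefix `bb`; the other (5 states) tracks whether and how much of `abaa` has been seen. Each combined state is a pair, one component from each; accept when both components accept. Equivalent product states are then merged.
8 states suffice.
        a   b  
>  S0   S1  S2 
   S1   S1  S1 
   S2   S1  S3 
   S3   S4  S3 
   S4   S4  S5 
   S5   S6  S3 
   S6   S7  S5 
 * S7   S7  S7 
(> = start, * = accepting)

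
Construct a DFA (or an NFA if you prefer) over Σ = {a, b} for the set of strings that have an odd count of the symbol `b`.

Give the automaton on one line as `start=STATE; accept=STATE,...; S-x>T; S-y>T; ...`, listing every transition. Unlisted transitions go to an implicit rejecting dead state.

Keep the running count of `b`s modulo 2: each `b` advances along the cycle s0 → s1 → s0 while other symbols loop. Accept at s1.
2 states suffice.
        a   b  
>  s0   s0  s1 
 * s1   s1  s0 
(> = start, * = accepting)

start=s0; accept=s1; s0-a>s0; s0-b>s1; s1-a>s1; s1-b>s0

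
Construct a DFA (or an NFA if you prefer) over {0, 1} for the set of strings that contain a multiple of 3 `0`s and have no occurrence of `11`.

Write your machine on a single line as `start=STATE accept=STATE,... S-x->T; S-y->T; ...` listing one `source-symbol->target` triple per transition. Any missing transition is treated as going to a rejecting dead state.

start=q0; accept=q0,q2; q0-0->q1; q0-1->q2; q1-0->q3; q1-1->q4; q2-0->q1; q2-1->q5; q3-0->q0; q3-1->q6; q4-0->q3; q4-1->q5; q5-0->q5; q5-1->q5; q6-0->q0; q6-1->q5

Run two small machines in parallel and take their product. One (3 states) tracks the count of `0`s modulo 3; the other (3 states) tracks partial matches of the forbidden pattern `11`. Each combined state is a pair, one component from each; accept when both components accept. After merging equivalent states the machine shrinks.
With 7 states:
        0   1  
>* q0   q1  q2 
   q1   q3  q4 
 * q2   q1  q5 
   q3   q0  q6 
   q4   q3  q5 
   q5   q5  q5 
   q6   q0  q5 
(> = start, * = accepting)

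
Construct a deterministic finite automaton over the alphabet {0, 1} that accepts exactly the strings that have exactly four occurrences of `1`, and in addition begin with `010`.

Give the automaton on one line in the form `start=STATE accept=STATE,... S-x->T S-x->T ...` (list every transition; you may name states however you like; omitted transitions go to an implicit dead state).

start=S0 accept=S12 S0-0->S1 S0-1->S2 S1-0->S3 S1-1->S4 S2-0->S2 S2-1->S5 S3-0->S3 S3-1->S2 S4-0->S6 S4-1->S5 S5-0->S5 S5-1->S7 S6-0->S6 S6-1->S8 S7-0->S7 S7-1->S9 S8-0->S8 S8-1->S10 S9-0->S9 S9-1->S11 S10-0->S10 S10-1->S12 S11-0->S11 S11-1->S11 S12-0->S12 S12-1->S13 S13-0->S13 S13-1->S13

Handle the two conditions separately and then intersect. One (6 states) tracks the count of `1`s, saturating at 5; the other (5 states) tracks whether the input so far still matches the prefix `010`. Each combined state is a pair, one component from each; accept when both components accept.
With 14 states:
          0    1  
>  S0     S1   S2 
   S1     S3   S4 
   S2     S2   S5 
   S3     S3   S2 
   S4     S6   S5 
   S5     S5   S7 
   S6     S6   S8 
   S7     S7   S9 
   S8     S8  S10 
   S9     S9  S11 
   S10   S10  S12 
   S11   S11  S11 
 * S12   S12  S13 
   S13   S13  S13 
(> = start, * = accepting)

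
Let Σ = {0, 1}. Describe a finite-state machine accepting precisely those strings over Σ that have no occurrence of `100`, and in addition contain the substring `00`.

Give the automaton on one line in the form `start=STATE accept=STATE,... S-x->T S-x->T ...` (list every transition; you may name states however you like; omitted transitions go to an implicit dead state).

start=s0 accept=s3,s4,s5 s0-0->s1 s0-1->s2 s1-0->s3 s1-1->s2 s2-0->s2 s2-1->s2 s3-0->s3 s3-1->s4 s4-0->s5 s4-1->s4 s5-0->s2 s5-1->s4

Run two small machines in parallel and take their product. The first has 4 states tracking partial matches of the forbidden pattern `100`; the second has 3 states tracking whether and how much of `00` has been seen. A product state is a pair (one from each), accepting exactly when both do. Minimizing collapses redundant product states.
        0   1  
>  s0   s1  s2 
   s1   s3  s2 
   s2   s2  s2 
 * s3   s3  s4 
 * s4   s5  s4 
 * s5   s2  s4 
(> = start, * = accepting)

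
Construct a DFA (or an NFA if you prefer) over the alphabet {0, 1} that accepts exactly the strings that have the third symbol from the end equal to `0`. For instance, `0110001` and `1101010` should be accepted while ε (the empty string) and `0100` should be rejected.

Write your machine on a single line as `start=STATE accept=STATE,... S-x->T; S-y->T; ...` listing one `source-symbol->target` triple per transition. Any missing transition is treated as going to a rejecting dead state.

start=s0; accept=s7,s8,s9,s10; s0-0->s1; s0-1->s2; s1-0->s3; s1-1->s4; s2-0->s5; s2-1->s6; s3-0->s7; s3-1->s8; s4-0->s9; s4-1->s10; s5-0->s11; s5-1->s12; s6-0->s13; s6-1->s14; s7-0->s7; s7-1->s8; s8-0->s9; s8-1->s10; s9-0->s11; s9-1->s12; s10-0->s13; s10-1->s14; s11-0->s7; s11-1->s8; s12-0->s9; s12-1->s10; s13-0->s11; s13-1->s12; s14-0->s13; s14-1->s14

A DFA must remember the last 3 symbols (since which symbol is third-to-last isn't known until the input ends). Use one state per possible window of the last ≤3 symbols; accept from those whose window starts with `0`.
          0    1  
>  s0     s1   s2 
   s1     s3   s4 
   s2     s5   s6 
   s3     s7   s8 
   s4     s9  s10 
   s5    s11  s12 
   s6    s13  s14 
 * s7     s7   s8 
 * s8     s9  s10 
 * s9    s11  s12 
 * s10   s13  s14 
   s11    s7   s8 
   s12    s9  s10 
   s13   s11  s12 
   s14   s13  s14 
(> = start, * = accepting)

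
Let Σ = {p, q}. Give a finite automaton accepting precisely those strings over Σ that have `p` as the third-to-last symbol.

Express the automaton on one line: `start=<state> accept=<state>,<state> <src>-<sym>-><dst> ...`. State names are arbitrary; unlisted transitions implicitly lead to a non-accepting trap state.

start=s0 accept=s7,s8,s9,s10 s0-p->s1 s0-q->s2 s1-p->s3 s1-q->s4 s2-p->s5 s2-q->s6 s3-p->s7 s3-q->s8 s4-p->s9 s4-q->s10 s5-p->s11 s5-q->s12 s6-p->s13 s6-q->s14 s7-p->s7 s7-q->s8 s8-p->s9 s8-q->s10 s9-p->s11 s9-q->s12 s10-p->s13 s10-q->s14 s11-p->s7 s11-q->s8 s12-p->s9 s12-q->s10 s13-p->s11 s13-q->s12 s14-p->s13 s14-q->s14

A DFA must remember the last 3 symbols (since which symbol is third-to-last isn't known until the input ends). Use one state per possible window of the last ≤3 symbols; accept from those whose window starts with `p`.
15 states suffice.
          p    q  
>  s0     s1   s2 
   s1     s3   s4 
   s2     s5   s6 
   s3     s7   s8 
   s4     s9  s10 
   s5    s11  s12 
   s6    s13  s14 
 * s7     s7   s8 
 * s8     s9  s10 
 * s9    s11  s12 
 * s10   s13  s14 
   s11    s7   s8 
   s12    s9  s10 
   s13   s11  s12 
   s14   s13  s14 
(> = start, * = accepting)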